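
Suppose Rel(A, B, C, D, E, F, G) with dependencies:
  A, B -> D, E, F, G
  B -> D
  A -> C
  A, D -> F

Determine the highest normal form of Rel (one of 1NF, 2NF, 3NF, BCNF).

1NF

Candidate key: {A, B}. Prime attributes: {A, B}.
B -> D: {B}⁺ = {B, D}, which is not all of the attributes, so the left side is not a superkey — BCNF is violated.
B -> D determines the non-prime attribute {D} from a non-superkey — 3NF is violated.
{A} is a proper subset of the key {A, B}, and {A}⁺ contains the non-prime attribute {C} — a partial dependency, so 2NF is violated.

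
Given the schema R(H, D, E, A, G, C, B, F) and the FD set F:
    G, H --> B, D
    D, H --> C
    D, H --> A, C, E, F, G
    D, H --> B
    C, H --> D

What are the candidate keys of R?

{C, H}, {D, H}, {G, H}

{H} never appears on the right of any FD, so every key must include it.
{C, H} is a candidate key since {C, H}⁺ = {A, B, C, D, E, F, G, H} covers every attribute.
{D, H} is a candidate key since {D, H}⁺ = {A, B, C, D, E, F, G, H} covers every attribute.
{G, H} is a candidate key since {G, H}⁺ = {A, B, C, D, E, F, G, H} covers every attribute.
No proper subset of any of these is a key, and no other minimal superkey exists.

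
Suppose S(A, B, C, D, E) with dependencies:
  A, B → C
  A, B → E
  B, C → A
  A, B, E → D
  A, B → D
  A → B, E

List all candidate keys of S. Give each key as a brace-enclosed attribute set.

{A} is a candidate key since {A}⁺ = {A, B, C, D, E} covers every attribute.
{B, C} is a candidate key since {B, C}⁺ = {A, B, C, D, E} covers every attribute.
Any other superkey properly contains one of these, so there are no further candidate keys.

{A}, {B, C}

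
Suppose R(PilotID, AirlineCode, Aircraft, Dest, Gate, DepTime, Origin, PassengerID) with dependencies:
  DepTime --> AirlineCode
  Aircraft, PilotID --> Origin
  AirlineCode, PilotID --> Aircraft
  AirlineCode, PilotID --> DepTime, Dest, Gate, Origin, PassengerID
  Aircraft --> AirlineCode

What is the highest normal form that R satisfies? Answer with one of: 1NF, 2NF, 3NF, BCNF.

3NF

Candidate keys: {Aircraft, PilotID}, {AirlineCode, PilotID}, {DepTime, PilotID}. Prime attributes: {Aircraft, AirlineCode, DepTime, PilotID}.
DepTime --> AirlineCode breaks BCNF: {DepTime}⁺ = {AirlineCode, DepTime}, so {DepTime} is not a superkey.
Its right-hand attributes {AirlineCode} are all prime, as are those of every other non-superkey FD — the relation is in 3NF.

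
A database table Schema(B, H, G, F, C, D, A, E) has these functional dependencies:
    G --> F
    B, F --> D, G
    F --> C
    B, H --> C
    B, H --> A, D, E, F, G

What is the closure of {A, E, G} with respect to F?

Start with {A, E, G}.
G --> F applies; add {F} → now {A, E, F, G}.
F --> C applies; add {C} → now {A, C, E, F, G}.
No further FD applies.

{A, C, E, F, G}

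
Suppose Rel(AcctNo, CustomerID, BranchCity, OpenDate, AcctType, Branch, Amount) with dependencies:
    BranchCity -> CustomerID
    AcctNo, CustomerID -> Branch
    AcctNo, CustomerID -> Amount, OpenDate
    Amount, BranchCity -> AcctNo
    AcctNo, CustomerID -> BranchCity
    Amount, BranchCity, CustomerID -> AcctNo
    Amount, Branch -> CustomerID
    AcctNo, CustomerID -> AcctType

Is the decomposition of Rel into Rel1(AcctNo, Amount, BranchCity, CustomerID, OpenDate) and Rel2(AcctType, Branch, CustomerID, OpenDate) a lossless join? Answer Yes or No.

No

Common attributes: {CustomerID, OpenDate}; their closure is {CustomerID, OpenDate}.
Neither Rel1 nor Rel2 is contained in that closure, so the decomposition is lossy.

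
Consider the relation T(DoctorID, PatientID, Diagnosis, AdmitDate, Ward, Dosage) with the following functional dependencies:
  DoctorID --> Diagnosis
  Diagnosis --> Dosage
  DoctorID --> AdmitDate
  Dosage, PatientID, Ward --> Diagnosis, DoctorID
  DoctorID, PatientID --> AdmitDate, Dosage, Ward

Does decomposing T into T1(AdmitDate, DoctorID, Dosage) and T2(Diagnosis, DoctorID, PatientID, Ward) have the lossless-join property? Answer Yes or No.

Yes

T1 ∩ T2 = {DoctorID}; its closure under F is {AdmitDate, Diagnosis, DoctorID, Dosage}.
This includes all of T1, so the common attributes are a superkey of T1 — the join is lossless.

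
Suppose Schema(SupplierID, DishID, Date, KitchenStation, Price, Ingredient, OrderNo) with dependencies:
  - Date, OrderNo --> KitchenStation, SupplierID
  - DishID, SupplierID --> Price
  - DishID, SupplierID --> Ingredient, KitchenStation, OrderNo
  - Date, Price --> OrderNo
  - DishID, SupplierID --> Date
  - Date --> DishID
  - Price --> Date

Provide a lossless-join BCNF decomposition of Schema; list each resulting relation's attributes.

{Date, DishID}; {Date, Ingredient, KitchenStation, OrderNo, Price, SupplierID}

Candidate keys of the original relation: {Date, OrderNo}, {Date, SupplierID}, {DishID, SupplierID}, {Price}.
Within {Date, DishID, Ingredient, KitchenStation, OrderNo, Price, SupplierID}: {Date}⁺ ∩ {Date, DishID, Ingredient, KitchenStation, OrderNo, Price, SupplierID} = {Date, DishID}, not the whole set, so Date --> DishID violates BCNF; decompose into {Date, DishID} and {Date, Ingredient, KitchenStation, OrderNo, Price, SupplierID}.
{Date, DishID} has no BCNF violation.
{Date, Ingredient, KitchenStation, OrderNo, Price, SupplierID} has no BCNF violation.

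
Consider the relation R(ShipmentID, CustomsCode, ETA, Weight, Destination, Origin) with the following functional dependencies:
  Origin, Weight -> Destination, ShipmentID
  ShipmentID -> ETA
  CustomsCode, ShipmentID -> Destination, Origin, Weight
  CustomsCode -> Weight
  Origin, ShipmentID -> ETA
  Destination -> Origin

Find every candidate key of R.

No FD produces {CustomsCode}, so it must be in every candidate key.
{CustomsCode, Destination}⁺ = {CustomsCode, Destination, ETA, Origin, ShipmentID, Weight}, which is every attribute, so {CustomsCode, Destination} is a candidate key.
{CustomsCode, Origin}⁺ = {CustomsCode, Destination, ETA, Origin, ShipmentID, Weight}, which is every attribute, so {CustomsCode, Origin} is a candidate key.
{CustomsCode, ShipmentID}⁺ = {CustomsCode, Destination, ETA, Origin, ShipmentID, Weight}, which is every attribute, so {CustomsCode, ShipmentID} is a candidate key.
Any other superkey properly contains one of these, so there are no further candidate keys.

{CustomsCode, Destination}, {CustomsCode, Origin}, {CustomsCode, ShipmentID}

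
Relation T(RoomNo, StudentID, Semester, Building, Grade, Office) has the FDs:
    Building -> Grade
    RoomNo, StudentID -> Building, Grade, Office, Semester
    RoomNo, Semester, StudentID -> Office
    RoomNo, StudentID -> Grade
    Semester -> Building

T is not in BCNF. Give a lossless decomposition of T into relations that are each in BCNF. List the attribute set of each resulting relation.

Candidate key of the original relation: {RoomNo, StudentID}.
Within {Building, Grade, Office, RoomNo, Semester, StudentID}: {Building}⁺ ∩ {Building, Grade, Office, RoomNo, Semester, StudentID} = {Building, Grade}, not the whole set, so Building -> Grade violates BCNF; decompose into {Building, Grade} and {Building, Office, RoomNo, Semester, StudentID}.
{Building, Grade}: every determinant is a superkey — BCNF.
Within {Building, Office, RoomNo, Semester, StudentID}: {Semester}⁺ ∩ {Building, Office, RoomNo, Semester, StudentID} = {Building, Semester}, not the whole set, so Semester -> Building violates BCNF; decompose into {Building, Semester} and {Office, RoomNo, Semester, StudentID}.
{Building, Semester}: every determinant is a superkey — BCNF.
{Office, RoomNo, Semester, StudentID}: every determinant is a superkey — BCNF.

{Building, Grade}; {Building, Semester}; {Office, RoomNo, Semester, StudentID}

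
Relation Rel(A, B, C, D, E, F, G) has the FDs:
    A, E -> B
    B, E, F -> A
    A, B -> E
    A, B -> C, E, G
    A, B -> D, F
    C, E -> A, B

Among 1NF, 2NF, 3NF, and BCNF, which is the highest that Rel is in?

Candidate keys: {A, B}, {A, E}, {B, E, F}, {C, E}. Prime attributes: {A, B, C, E, F}.
The left-hand side of every FD is a superkey, so BCNF is satisfied.

BCNF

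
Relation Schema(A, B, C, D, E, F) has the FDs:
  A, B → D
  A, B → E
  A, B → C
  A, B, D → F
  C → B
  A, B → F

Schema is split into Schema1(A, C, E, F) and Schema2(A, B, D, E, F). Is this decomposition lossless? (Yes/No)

Common attributes: {A, E, F}; their closure is {A, E, F}.
Neither Schema1 nor Schema2 is contained in that closure, so the decomposition is lossy.

No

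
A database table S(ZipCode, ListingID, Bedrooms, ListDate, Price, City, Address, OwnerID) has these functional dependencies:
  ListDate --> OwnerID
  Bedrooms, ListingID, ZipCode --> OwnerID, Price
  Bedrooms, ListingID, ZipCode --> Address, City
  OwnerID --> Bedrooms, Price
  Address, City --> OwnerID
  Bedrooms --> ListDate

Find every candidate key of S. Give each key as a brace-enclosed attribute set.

{Address, City, ListingID, ZipCode}, {Bedrooms, ListingID, ZipCode}, {ListDate, ListingID, ZipCode}, {ListingID, OwnerID, ZipCode}

{ListingID, ZipCode} never appear on the right of any FD, so every key must include all of them.
{Bedrooms, ListingID, ZipCode} is a candidate key since {Bedrooms, ListingID, ZipCode}⁺ = {Address, Bedrooms, City, ListDate, ListingID, OwnerID, Price, ZipCode} covers every attribute.
{ListDate, ListingID, ZipCode} is a candidate key since {ListDate, ListingID, ZipCode}⁺ = {Address, Bedrooms, City, ListDate, ListingID, OwnerID, Price, ZipCode} covers every attribute.
{ListingID, OwnerID, ZipCode} is a candidate key since {ListingID, OwnerID, ZipCode}⁺ = {Address, Bedrooms, City, ListDate, ListingID, OwnerID, Price, ZipCode} covers every attribute.
{Address, City, ListingID, ZipCode} is a candidate key since {Address, City, ListingID, ZipCode}⁺ = {Address, Bedrooms, City, ListDate, ListingID, OwnerID, Price, ZipCode} covers every attribute.
These are minimal and exhaustive — every other superkey contains one of them.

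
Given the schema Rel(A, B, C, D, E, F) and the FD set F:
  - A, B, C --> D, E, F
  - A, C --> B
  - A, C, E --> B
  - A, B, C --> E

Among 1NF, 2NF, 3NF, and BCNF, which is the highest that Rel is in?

Candidate key: {A, C}. Prime attributes: {A, C}.
Each dependency's left side is a superkey — BCNF holds.

BCNF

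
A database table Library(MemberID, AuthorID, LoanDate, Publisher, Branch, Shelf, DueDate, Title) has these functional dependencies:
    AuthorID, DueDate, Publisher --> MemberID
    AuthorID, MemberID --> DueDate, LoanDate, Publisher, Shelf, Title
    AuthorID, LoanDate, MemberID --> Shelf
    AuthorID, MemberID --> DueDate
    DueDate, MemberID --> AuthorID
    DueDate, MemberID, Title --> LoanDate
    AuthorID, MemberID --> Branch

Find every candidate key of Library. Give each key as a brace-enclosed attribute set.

{AuthorID, DueDate, Publisher}, {AuthorID, MemberID}, {DueDate, MemberID}

{AuthorID, MemberID}⁺ = {AuthorID, Branch, DueDate, LoanDate, MemberID, Publisher, Shelf, Title}, which is every attribute, so {AuthorID, MemberID} is a candidate key.
{DueDate, MemberID}⁺ = {AuthorID, Branch, DueDate, LoanDate, MemberID, Publisher, Shelf, Title}, which is every attribute, so {DueDate, MemberID} is a candidate key.
{AuthorID, DueDate, Publisher}⁺ = {AuthorID, Branch, DueDate, LoanDate, MemberID, Publisher, Shelf, Title}, which is every attribute, so {AuthorID, DueDate, Publisher} is a candidate key.
Any other superkey properly contains one of these, so there are no further candidate keys.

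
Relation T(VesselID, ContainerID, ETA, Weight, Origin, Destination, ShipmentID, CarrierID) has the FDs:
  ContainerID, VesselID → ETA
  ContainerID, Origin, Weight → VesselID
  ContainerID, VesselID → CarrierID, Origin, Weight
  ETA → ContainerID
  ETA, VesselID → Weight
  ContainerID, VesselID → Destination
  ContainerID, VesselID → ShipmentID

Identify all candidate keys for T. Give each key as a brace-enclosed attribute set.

{ContainerID, Origin, Weight}, {ContainerID, VesselID}, {ETA, Origin, Weight}, {ETA, VesselID}

{ContainerID, VesselID}⁺ = {CarrierID, ContainerID, Destination, ETA, Origin, ShipmentID, VesselID, Weight} — all of the relation — so {ContainerID, VesselID} is a candidate key.
{ETA, VesselID}⁺ = {CarrierID, ContainerID, Destination, ETA, Origin, ShipmentID, VesselID, Weight} — all of the relation — so {ETA, VesselID} is a candidate key.
{ContainerID, Origin, Weight}⁺ = {CarrierID, ContainerID, Destination, ETA, Origin, ShipmentID, VesselID, Weight} — all of the relation — so {ContainerID, Origin, Weight} is a candidate key.
{ETA, Origin, Weight}⁺ = {CarrierID, ContainerID, Destination, ETA, Origin, ShipmentID, VesselID, Weight} — all of the relation — so {ETA, Origin, Weight} is a candidate key.
No proper subset of any of these is a key, and no other minimal superkey exists.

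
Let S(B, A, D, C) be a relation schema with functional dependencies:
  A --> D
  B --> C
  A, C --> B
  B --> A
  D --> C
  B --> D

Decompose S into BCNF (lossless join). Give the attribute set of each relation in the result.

{A, B, D}; {C, D}

Candidate keys of the original relation: {A}, {B}.
Within {A, B, C, D}: {D}⁺ ∩ {A, B, C, D} = {C, D}, not the whole set, so D --> C violates BCNF; decompose into {C, D} and {A, B, D}.
{C, D} has no BCNF violation.
{A, B, D} has no BCNF violation.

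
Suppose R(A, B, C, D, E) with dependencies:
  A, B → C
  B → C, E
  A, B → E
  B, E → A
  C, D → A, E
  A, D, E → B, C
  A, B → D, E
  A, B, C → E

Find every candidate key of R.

Closure of {B} is {A, B, C, D, E}, the whole schema; {B} is a candidate key.
Closure of {C, D} is {A, B, C, D, E}, the whole schema; {C, D} is a candidate key.
Closure of {A, D, E} is {A, B, C, D, E}, the whole schema; {A, D, E} is a candidate key.
These are minimal and exhaustive — every other superkey contains one of them.

{A, D, E}, {B}, {C, D}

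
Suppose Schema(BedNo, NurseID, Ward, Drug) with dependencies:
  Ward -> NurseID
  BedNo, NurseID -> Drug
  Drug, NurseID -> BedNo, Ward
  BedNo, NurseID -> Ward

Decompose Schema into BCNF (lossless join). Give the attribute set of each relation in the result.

Candidate keys of the original relation: {BedNo, NurseID}, {BedNo, Ward}, {Drug, NurseID}, {Drug, Ward}.
Within {BedNo, Drug, NurseID, Ward}: {Ward}⁺ ∩ {BedNo, Drug, NurseID, Ward} = {NurseID, Ward}, not the whole set, so Ward -> NurseID violates BCNF; decompose into {NurseID, Ward} and {BedNo, Drug, Ward}.
{NurseID, Ward}: every determinant is a superkey — BCNF.
{BedNo, Drug, Ward}: every determinant is a superkey — BCNF.

{BedNo, Drug, Ward}; {NurseID, Ward}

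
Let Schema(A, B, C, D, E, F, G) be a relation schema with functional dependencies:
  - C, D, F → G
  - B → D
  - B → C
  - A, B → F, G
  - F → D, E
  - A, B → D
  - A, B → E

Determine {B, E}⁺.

Start with {B, E}.
B → D applies; add {D} → now {B, D, E}.
B → C applies; add {C} → now {B, C, D, E}.
No further FD applies.

{B, C, D, E}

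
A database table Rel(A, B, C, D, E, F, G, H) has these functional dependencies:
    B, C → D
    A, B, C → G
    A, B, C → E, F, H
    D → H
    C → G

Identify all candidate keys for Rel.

{A, B, C} never appear on the right of any FD, so every key must include all of them.
{A, B, C}⁺ = {A, B, C, D, E, F, G, H}, which is every attribute, so {A, B, C} is a candidate key.
Every other attribute set either contains this one or has a smaller closure.

{A, B, C}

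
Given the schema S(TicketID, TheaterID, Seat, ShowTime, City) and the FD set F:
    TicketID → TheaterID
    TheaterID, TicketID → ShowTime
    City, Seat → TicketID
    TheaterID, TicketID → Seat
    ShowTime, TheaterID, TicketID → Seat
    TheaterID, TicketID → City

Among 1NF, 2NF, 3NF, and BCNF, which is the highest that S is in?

Candidate keys: {City, Seat}, {TicketID}. Prime attributes: {City, Seat, TicketID}.
Every FD has a superkey on the left, so the relation is in BCNF.

BCNF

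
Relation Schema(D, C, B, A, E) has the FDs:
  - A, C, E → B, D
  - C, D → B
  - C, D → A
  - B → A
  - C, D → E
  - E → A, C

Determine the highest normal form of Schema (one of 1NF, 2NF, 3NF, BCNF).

2NF

Candidate keys: {C, D}, {E}. Prime attributes: {C, D, E}.
B → A: {B}⁺ = {A, B}, which is not all of the attributes, so the left side is not a superkey — BCNF is violated.
B → A has non-prime {A} on the right and a non-superkey on the left, so 3NF fails.
No proper subset of a key has a non-prime attribute in its closure, so there is no partial dependency; 2NF holds.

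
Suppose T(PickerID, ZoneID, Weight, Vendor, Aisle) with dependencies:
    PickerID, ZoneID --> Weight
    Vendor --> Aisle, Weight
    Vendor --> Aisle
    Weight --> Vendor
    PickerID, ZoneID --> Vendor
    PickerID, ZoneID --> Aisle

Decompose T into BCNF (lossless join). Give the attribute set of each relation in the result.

{Aisle, Vendor, Weight}; {PickerID, Vendor, ZoneID}

Candidate key of the original relation: {PickerID, ZoneID}.
Within {Aisle, PickerID, Vendor, Weight, ZoneID}: {Vendor}⁺ ∩ {Aisle, PickerID, Vendor, Weight, ZoneID} = {Aisle, Vendor, Weight}, not the whole set, so Vendor --> Aisle, Weight violates BCNF; decompose into {Aisle, Vendor, Weight} and {PickerID, Vendor, ZoneID}.
{Aisle, Vendor, Weight} has no BCNF violation.
{PickerID, Vendor, ZoneID} has no BCNF violation.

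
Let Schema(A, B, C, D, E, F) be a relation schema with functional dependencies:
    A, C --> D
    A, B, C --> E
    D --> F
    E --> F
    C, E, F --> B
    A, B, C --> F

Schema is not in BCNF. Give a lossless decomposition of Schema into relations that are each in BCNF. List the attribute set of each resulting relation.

{A, C, D}; {A, C, E}; {B, C, E}; {D, F}

Candidate keys of the original relation: {A, B, C}, {A, C, E}.
Within {A, B, C, D, E, F}: {A, C}⁺ ∩ {A, B, C, D, E, F} = {A, C, D, F}, not the whole set, so A, C --> D, F violates BCNF; decompose into {A, C, D, F} and {A, B, C, E}.
Within {A, C, D, F}: {D}⁺ ∩ {A, C, D, F} = {D, F}, not the whole set, so D --> F violates BCNF; decompose into {D, F} and {A, C, D}.
{D, F} has no BCNF violation.
{A, C, D} has no BCNF violation.
Within {A, B, C, E}: {C, E}⁺ ∩ {A, B, C, E} = {B, C, E}, not the whole set, so C, E --> B violates BCNF; decompose into {B, C, E} and {A, C, E}.
{B, C, E} has no BCNF violation.
{A, C, E} has no BCNF violation.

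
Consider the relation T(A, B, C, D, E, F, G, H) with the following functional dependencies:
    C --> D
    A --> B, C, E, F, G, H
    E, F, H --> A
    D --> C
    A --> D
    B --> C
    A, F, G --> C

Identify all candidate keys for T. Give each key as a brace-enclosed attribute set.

{A}, {E, F, H}

{A} is a candidate key since {A}⁺ = {A, B, C, D, E, F, G, H} covers every attribute.
{E, F, H} is a candidate key since {E, F, H}⁺ = {A, B, C, D, E, F, G, H} covers every attribute.
These are minimal and exhaustive — every other superkey contains one of them.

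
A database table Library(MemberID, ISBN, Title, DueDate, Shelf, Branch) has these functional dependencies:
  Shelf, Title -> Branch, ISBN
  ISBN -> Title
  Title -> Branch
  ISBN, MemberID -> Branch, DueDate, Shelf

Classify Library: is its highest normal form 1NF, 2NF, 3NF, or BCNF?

1NF

Candidate keys: {ISBN, MemberID}, {MemberID, Shelf, Title}. Prime attributes: {ISBN, MemberID, Shelf, Title}.
For Shelf, Title -> Branch, ISBN we have {Shelf, Title}⁺ = {Branch, ISBN, Shelf, Title}; {Shelf, Title} is not a superkey, so BCNF fails.
Because {Branch} is non-prime and the left side of Shelf, Title -> Branch, ISBN is not a superkey, the relation is not in 3NF.
The proper key subset {ISBN} of {ISBN, MemberID} determines non-prime {Branch}, so the relation is not even in 2NF.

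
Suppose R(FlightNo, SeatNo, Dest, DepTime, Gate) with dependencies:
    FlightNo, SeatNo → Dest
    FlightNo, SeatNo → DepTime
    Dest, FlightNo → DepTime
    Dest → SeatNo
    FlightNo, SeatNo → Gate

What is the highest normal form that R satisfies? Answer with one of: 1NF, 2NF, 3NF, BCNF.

3NF

Candidate keys: {Dest, FlightNo}, {FlightNo, SeatNo}. Prime attributes: {Dest, FlightNo, SeatNo}.
For Dest → SeatNo we have {Dest}⁺ = {Dest, SeatNo}; {Dest} is not a superkey, so BCNF fails.
Since {SeatNo} ⊆ prime attributes and every other non-superkey FD also has a prime right side, the schema is in 3NF.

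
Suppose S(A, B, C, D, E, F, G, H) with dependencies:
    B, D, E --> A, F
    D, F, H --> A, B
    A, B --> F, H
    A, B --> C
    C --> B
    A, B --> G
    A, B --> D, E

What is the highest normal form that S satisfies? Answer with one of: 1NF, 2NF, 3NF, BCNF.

Candidate keys: {A, B}, {A, C}, {B, D, E}, {C, D, E}, {D, F, H}. Prime attributes: {A, B, C, D, E, F, H}.
C --> B breaks BCNF: {C}⁺ = {B, C}, so {C} is not a superkey.
Since {B} ⊆ prime attributes and every other non-superkey FD also has a prime right side, the schema is in 3NF.

3NF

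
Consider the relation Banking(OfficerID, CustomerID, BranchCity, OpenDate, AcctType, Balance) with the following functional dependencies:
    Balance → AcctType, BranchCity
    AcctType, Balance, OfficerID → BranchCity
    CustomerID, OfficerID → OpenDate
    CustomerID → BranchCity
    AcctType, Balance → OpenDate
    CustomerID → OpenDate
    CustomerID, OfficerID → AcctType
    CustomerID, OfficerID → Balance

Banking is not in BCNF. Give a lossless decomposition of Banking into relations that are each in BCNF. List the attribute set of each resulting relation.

{AcctType, Balance, BranchCity, OpenDate}; {Balance, CustomerID, OfficerID}

Candidate key of the original relation: {CustomerID, OfficerID}.
{AcctType, Balance, BranchCity, CustomerID, OfficerID, OpenDate}: {Balance} determines {AcctType, Balance, BranchCity, OpenDate} here but is not a superkey — split on Balance → AcctType, BranchCity, OpenDate, giving {AcctType, Balance, BranchCity, OpenDate} and {Balance, CustomerID, OfficerID}.
{AcctType, Balance, BranchCity, OpenDate} is in BCNF.
{Balance, CustomerID, OfficerID} is in BCNF.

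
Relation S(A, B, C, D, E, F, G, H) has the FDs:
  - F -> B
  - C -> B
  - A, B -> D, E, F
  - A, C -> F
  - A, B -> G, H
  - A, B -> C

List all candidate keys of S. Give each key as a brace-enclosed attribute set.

Attributes never on any right-hand side: {A} — every candidate key must contain it.
{A, B}⁺ = {A, B, C, D, E, F, G, H} — all of the relation — so {A, B} is a candidate key.
{A, C}⁺ = {A, B, C, D, E, F, G, H} — all of the relation — so {A, C} is a candidate key.
{A, F}⁺ = {A, B, C, D, E, F, G, H} — all of the relation — so {A, F} is a candidate key.
These are minimal and exhaustive — every other superkey contains one of them.

{A, B}, {A, C}, {A, F}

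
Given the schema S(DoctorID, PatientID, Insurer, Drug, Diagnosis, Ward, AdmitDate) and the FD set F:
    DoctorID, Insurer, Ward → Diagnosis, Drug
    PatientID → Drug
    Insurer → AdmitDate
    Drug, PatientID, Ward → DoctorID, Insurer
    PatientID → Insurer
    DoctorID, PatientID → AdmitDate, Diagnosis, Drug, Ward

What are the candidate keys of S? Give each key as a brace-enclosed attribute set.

{DoctorID, PatientID}, {PatientID, Ward}

Attributes never on any right-hand side: {PatientID} — every candidate key must contain it.
{DoctorID, PatientID} is a candidate key since {DoctorID, PatientID}⁺ = {AdmitDate, Diagnosis, DoctorID, Drug, Insurer, PatientID, Ward} covers every attribute.
{PatientID, Ward} is a candidate key since {PatientID, Ward}⁺ = {AdmitDate, Diagnosis, DoctorID, Drug, Insurer, PatientID, Ward} covers every attribute.
Any other superkey properly contains one of these, so there are no further candidate keys.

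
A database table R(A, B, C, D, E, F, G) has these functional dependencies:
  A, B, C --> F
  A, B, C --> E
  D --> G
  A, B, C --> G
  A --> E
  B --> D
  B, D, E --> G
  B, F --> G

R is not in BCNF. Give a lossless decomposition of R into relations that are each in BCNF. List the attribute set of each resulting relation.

{A, B, C, F}; {A, E}; {B, D}; {D, G}

Candidate key of the original relation: {A, B, C}.
{A, B, C, D, E, F, G}: {D} determines {D, G} here but is not a superkey — split on D --> G, giving {D, G} and {A, B, C, D, E, F}.
{D, G}: every determinant is a superkey — BCNF.
{A, B, C, D, E, F}: {A} determines {A, E} here but is not a superkey — split on A --> E, giving {A, E} and {A, B, C, D, F}.
{A, E}: every determinant is a superkey — BCNF.
{A, B, C, D, F}: {B} determines {B, D} here but is not a superkey — split on B --> D, giving {B, D} and {A, B, C, F}.
{B, D}: every determinant is a superkey — BCNF.
{A, B, C, F}: every determinant is a superkey — BCNF.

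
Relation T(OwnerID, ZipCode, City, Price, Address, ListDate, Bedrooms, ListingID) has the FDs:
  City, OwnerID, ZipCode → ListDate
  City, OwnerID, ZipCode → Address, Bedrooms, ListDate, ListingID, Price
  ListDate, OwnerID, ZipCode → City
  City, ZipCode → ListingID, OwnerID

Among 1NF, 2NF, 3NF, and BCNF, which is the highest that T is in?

BCNF

Candidate keys: {City, ZipCode}, {ListDate, OwnerID, ZipCode}. Prime attributes: {City, ListDate, OwnerID, ZipCode}.
Every FD has a superkey on the left, so the relation is in BCNF.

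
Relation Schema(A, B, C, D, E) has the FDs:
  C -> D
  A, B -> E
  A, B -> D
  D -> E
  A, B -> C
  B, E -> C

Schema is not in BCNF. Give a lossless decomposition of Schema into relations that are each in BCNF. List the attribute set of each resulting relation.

Candidate key of the original relation: {A, B}.
{A, B, C, D, E}: {C} determines {C, D, E} here but is not a superkey — split on C -> D, E, giving {C, D, E} and {A, B, C}.
{C, D, E}: {D} determines {D, E} here but is not a superkey — split on D -> E, giving {D, E} and {C, D}.
{D, E} has no BCNF violation.
{C, D} has no BCNF violation.
{A, B, C} has no BCNF violation.

{A, B, C}; {C, D}; {D, E}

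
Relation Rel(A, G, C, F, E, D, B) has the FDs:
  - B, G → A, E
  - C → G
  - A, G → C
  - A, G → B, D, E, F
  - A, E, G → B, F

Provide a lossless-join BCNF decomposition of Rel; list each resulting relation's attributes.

Candidate keys of the original relation: {A, C}, {A, G}, {B, C}, {B, G}.
Within {A, B, C, D, E, F, G}: {C}⁺ ∩ {A, B, C, D, E, F, G} = {C, G}, not the whole set, so C → G violates BCNF; decompose into {C, G} and {A, B, C, D, E, F}.
{C, G} is in BCNF.
{A, B, C, D, E, F} is in BCNF.

{A, B, C, D, E, F}; {C, G}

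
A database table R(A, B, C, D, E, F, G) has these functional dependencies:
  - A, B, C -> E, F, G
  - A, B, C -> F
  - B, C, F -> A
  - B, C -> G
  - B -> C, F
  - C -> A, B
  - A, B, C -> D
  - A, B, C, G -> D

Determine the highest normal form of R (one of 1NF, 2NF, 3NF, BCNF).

BCNF

Candidate keys: {B}, {C}. Prime attributes: {B, C}.
Every FD has a superkey on the left, so the relation is in BCNF.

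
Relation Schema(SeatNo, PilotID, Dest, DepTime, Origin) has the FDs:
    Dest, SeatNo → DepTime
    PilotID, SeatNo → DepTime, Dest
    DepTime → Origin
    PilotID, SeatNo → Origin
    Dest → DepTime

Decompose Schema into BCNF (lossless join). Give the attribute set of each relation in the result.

{DepTime, Dest}; {DepTime, Origin}; {Dest, PilotID, SeatNo}

Candidate key of the original relation: {PilotID, SeatNo}.
In {DepTime, Dest, Origin, PilotID, SeatNo}, {Dest, SeatNo} is not a superkey ({Dest, SeatNo}⁺ restricted to this set is {DepTime, Dest, Origin, SeatNo}), so split on Dest, SeatNo → DepTime, Origin into {DepTime, Dest, Origin, SeatNo} and {Dest, PilotID, SeatNo}.
In {DepTime, Dest, Origin, SeatNo}, {DepTime} is not a superkey ({DepTime}⁺ restricted to this set is {DepTime, Origin}), so split on DepTime → Origin into {DepTime, Origin} and {DepTime, Dest, SeatNo}.
{DepTime, Origin}: every determinant is a superkey — BCNF.
In {DepTime, Dest, SeatNo}, {Dest} is not a superkey ({Dest}⁺ restricted to this set is {DepTime, Dest}), so split on Dest → DepTime into {DepTime, Dest} and {Dest, SeatNo}.
{DepTime, Dest}: every determinant is a superkey — BCNF.
{Dest, SeatNo}: every determinant is a superkey — BCNF.
{Dest, PilotID, SeatNo}: every determinant is a superkey — BCNF.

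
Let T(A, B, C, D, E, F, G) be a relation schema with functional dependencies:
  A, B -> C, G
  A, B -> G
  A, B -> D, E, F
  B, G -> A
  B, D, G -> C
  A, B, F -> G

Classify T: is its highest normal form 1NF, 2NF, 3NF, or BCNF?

BCNF

Candidate keys: {A, B}, {B, G}. Prime attributes: {A, B, G}.
Each dependency's left side is a superkey — BCNF holds.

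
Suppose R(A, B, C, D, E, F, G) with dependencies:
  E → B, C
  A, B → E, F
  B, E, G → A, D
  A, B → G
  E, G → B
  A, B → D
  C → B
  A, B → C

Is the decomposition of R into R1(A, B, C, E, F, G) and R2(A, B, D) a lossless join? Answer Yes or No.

The shared attributes are {A, B} and {A, B}⁺ = {A, B, C, D, E, F, G}.
Since R1 ⊆ {A, B, C, D, E, F, G}, the intersection is a superkey of R1; the decomposition is lossless.

Yes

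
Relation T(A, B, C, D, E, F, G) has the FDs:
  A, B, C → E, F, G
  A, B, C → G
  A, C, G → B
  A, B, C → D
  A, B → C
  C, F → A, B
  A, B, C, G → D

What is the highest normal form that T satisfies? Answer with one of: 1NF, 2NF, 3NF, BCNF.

BCNF

Candidate keys: {A, B}, {A, C, G}, {C, F}. Prime attributes: {A, B, C, F, G}.
Each dependency's left side is a superkey — BCNF holds.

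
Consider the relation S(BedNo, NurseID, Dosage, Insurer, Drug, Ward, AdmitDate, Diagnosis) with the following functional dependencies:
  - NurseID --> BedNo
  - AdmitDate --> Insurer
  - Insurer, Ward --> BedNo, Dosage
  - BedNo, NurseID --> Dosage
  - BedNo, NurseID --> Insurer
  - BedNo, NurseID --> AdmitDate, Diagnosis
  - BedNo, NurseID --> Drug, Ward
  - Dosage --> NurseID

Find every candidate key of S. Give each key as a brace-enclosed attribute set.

{AdmitDate, Ward}, {Dosage}, {Insurer, Ward}, {NurseID}

{Dosage} is a candidate key since {Dosage}⁺ = {AdmitDate, BedNo, Diagnosis, Dosage, Drug, Insurer, NurseID, Ward} covers every attribute.
{NurseID} is a candidate key since {NurseID}⁺ = {AdmitDate, BedNo, Diagnosis, Dosage, Drug, Insurer, NurseID, Ward} covers every attribute.
{AdmitDate, Ward} is a candidate key since {AdmitDate, Ward}⁺ = {AdmitDate, BedNo, Diagnosis, Dosage, Drug, Insurer, NurseID, Ward} covers every attribute.
{Insurer, Ward} is a candidate key since {Insurer, Ward}⁺ = {AdmitDate, BedNo, Diagnosis, Dosage, Drug, Insurer, NurseID, Ward} covers every attribute.
No proper subset of any of these is a key, and no other minimal superkey exists.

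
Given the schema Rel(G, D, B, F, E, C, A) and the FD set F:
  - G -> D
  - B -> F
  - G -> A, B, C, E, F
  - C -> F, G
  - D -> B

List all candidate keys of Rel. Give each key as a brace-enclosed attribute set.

{C}⁺ = {A, B, C, D, E, F, G} — all of the relation — so {C} is a candidate key.
{G}⁺ = {A, B, C, D, E, F, G} — all of the relation — so {G} is a candidate key.
No proper subset of any of these is a key, and no other minimal superkey exists.

{C}, {G}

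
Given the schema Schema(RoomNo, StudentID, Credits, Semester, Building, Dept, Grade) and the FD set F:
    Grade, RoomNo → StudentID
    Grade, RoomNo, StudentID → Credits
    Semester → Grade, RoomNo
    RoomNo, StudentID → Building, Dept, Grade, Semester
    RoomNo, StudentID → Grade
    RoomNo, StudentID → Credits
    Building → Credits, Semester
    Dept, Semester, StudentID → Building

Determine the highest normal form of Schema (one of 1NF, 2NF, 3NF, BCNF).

Candidate keys: {Building}, {Grade, RoomNo}, {RoomNo, StudentID}, {Semester}. Prime attributes: {Building, Grade, RoomNo, Semester, StudentID}.
The left-hand side of every FD is a superkey, so BCNF is satisfied.

BCNF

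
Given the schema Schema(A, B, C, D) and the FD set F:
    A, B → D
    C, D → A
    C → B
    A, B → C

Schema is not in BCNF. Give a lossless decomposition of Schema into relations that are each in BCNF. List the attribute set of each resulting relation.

{A, C, D}; {B, C}

Candidate keys of the original relation: {A, B}, {A, C}, {C, D}.
Within {A, B, C, D}: {C}⁺ ∩ {A, B, C, D} = {B, C}, not the whole set, so C → B violates BCNF; decompose into {B, C} and {A, C, D}.
{B, C} has no BCNF violation.
{A, C, D} has no BCNF violation.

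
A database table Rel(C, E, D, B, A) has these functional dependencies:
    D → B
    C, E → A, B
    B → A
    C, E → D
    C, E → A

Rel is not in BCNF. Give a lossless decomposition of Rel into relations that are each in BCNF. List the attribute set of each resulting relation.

Candidate key of the original relation: {C, E}.
In {A, B, C, D, E}, {D} is not a superkey ({D}⁺ restricted to this set is {A, B, D}), so split on D → A, B into {A, B, D} and {C, D, E}.
In {A, B, D}, {B} is not a superkey ({B}⁺ restricted to this set is {A, B}), so split on B → A into {A, B} and {B, D}.
{A, B}: every determinant is a superkey — BCNF.
{B, D}: every determinant is a superkey — BCNF.
{C, D, E}: every determinant is a superkey — BCNF.

{A, B}; {B, D}; {C, D, E}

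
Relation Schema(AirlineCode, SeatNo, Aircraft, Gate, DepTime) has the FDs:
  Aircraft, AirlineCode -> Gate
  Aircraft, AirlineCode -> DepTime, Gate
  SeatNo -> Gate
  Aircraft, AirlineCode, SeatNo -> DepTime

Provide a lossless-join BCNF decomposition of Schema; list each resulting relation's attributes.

{Aircraft, AirlineCode, DepTime, Gate}; {Aircraft, AirlineCode, SeatNo}

Candidate key of the original relation: {Aircraft, AirlineCode, SeatNo}.
{Aircraft, AirlineCode, DepTime, Gate, SeatNo}: {Aircraft, AirlineCode} determines {Aircraft, AirlineCode, DepTime, Gate} here but is not a superkey — split on Aircraft, AirlineCode -> DepTime, Gate, giving {Aircraft, AirlineCode, DepTime, Gate} and {Aircraft, AirlineCode, SeatNo}.
{Aircraft, AirlineCode, DepTime, Gate} has no BCNF violation.
{Aircraft, AirlineCode, SeatNo} has no BCNF violation.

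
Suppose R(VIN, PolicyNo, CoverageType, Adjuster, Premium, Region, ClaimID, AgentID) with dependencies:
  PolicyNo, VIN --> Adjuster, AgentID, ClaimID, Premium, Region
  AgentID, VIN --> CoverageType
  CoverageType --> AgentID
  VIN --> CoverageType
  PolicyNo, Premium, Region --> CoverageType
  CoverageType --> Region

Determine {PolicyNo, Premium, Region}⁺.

Start with {PolicyNo, Premium, Region}.
PolicyNo, Premium, Region --> CoverageType applies; add {CoverageType} → now {CoverageType, PolicyNo, Premium, Region}.
CoverageType --> AgentID applies; add {AgentID} → now {AgentID, CoverageType, PolicyNo, Premium, Region}.
No further FD applies.

{AgentID, CoverageType, PolicyNo, Premium, Region}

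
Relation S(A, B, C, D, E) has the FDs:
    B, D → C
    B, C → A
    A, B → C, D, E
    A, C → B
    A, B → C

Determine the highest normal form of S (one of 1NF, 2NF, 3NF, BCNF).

BCNF

Candidate keys: {A, B}, {A, C}, {B, C}, {B, D}. Prime attributes: {A, B, C, D}.
The left-hand side of every FD is a superkey, so BCNF is satisfied.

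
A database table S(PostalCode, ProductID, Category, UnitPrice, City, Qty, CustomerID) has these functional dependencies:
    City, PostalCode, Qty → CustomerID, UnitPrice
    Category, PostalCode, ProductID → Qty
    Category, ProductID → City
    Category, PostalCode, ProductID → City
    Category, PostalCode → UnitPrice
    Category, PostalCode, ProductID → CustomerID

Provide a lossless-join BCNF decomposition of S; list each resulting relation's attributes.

Candidate key of the original relation: {Category, PostalCode, ProductID}.
{Category, City, CustomerID, PostalCode, ProductID, Qty, UnitPrice}: {City, PostalCode, Qty} determines {City, CustomerID, PostalCode, Qty, UnitPrice} here but is not a superkey — split on City, PostalCode, Qty → CustomerID, UnitPrice, giving {City, CustomerID, PostalCode, Qty, UnitPrice} and {Category, City, PostalCode, ProductID, Qty}.
{City, CustomerID, PostalCode, Qty, UnitPrice}: every determinant is a superkey — BCNF.
{Category, City, PostalCode, ProductID, Qty}: {Category, ProductID} determines {Category, City, ProductID} here but is not a superkey — split on Category, ProductID → City, giving {Category, City, ProductID} and {Category, PostalCode, ProductID, Qty}.
{Category, City, ProductID}: every determinant is a superkey — BCNF.
{Category, PostalCode, ProductID, Qty}: every determinant is a superkey — BCNF.

{Category, City, ProductID}; {Category, PostalCode, ProductID, Qty}; {City, CustomerID, PostalCode, Qty, UnitPrice}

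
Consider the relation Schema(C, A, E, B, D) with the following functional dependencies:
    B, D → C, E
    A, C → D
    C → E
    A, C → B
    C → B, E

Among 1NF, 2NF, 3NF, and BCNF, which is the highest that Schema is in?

Candidate keys: {A, B, D}, {A, C}. Prime attributes: {A, B, C, D}.
B, D → C, E breaks BCNF: {B, D}⁺ = {B, C, D, E}, so {B, D} is not a superkey.
B, D → C, E determines the non-prime attribute {E} from a non-superkey — 3NF is violated.
Since {C} ⊂ {A, C} and {C}⁺ ⊇ {E} with {E} non-prime, there is a partial dependency; 2NF fails.

1NF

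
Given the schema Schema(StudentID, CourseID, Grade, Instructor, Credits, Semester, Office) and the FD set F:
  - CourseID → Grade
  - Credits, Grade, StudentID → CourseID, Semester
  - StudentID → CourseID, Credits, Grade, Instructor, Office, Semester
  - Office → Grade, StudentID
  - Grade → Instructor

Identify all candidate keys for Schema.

Closure of {Office} is {CourseID, Credits, Grade, Instructor, Office, Semester, StudentID}, the whole schema; {Office} is a candidate key.
Closure of {StudentID} is {CourseID, Credits, Grade, Instructor, Office, Semester, StudentID}, the whole schema; {StudentID} is a candidate key.
No proper subset of any of these is a key, and no other minimal superkey exists.

{Office}, {StudentID}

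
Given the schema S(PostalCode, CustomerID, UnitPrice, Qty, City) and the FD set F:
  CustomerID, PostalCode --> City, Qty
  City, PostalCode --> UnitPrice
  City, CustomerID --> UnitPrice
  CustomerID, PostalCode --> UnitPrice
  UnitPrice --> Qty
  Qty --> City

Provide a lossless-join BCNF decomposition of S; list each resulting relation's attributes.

Candidate key of the original relation: {CustomerID, PostalCode}.
Within {City, CustomerID, PostalCode, Qty, UnitPrice}: {City, PostalCode}⁺ ∩ {City, CustomerID, PostalCode, Qty, UnitPrice} = {City, PostalCode, Qty, UnitPrice}, not the whole set, so City, PostalCode --> Qty, UnitPrice violates BCNF; decompose into {City, PostalCode, Qty, UnitPrice} and {City, CustomerID, PostalCode}.
Within {City, PostalCode, Qty, UnitPrice}: {UnitPrice}⁺ ∩ {City, PostalCode, Qty, UnitPrice} = {City, Qty, UnitPrice}, not the whole set, so UnitPrice --> City, Qty violates BCNF; decompose into {City, Qty, UnitPrice} and {PostalCode, UnitPrice}.
Within {City, Qty, UnitPrice}: {Qty}⁺ ∩ {City, Qty, UnitPrice} = {City, Qty}, not the whole set, so Qty --> City violates BCNF; decompose into {City, Qty} and {Qty, UnitPrice}.
{City, Qty} is in BCNF.
{Qty, UnitPrice} is in BCNF.
{PostalCode, UnitPrice} is in BCNF.
{City, CustomerID, PostalCode} is in BCNF.

{City, CustomerID, PostalCode}; {City, Qty}; {PostalCode, UnitPrice}; {Qty, UnitPrice}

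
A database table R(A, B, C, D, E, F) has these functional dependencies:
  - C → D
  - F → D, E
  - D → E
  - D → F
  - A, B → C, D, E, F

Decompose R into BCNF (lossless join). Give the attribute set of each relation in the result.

{A, B, C}; {C, F}; {D, E, F}

Candidate key of the original relation: {A, B}.
Within {A, B, C, D, E, F}: {C}⁺ ∩ {A, B, C, D, E, F} = {C, D, E, F}, not the whole set, so C → D, E, F violates BCNF; decompose into {C, D, E, F} and {A, B, C}.
Within {C, D, E, F}: {F}⁺ ∩ {C, D, E, F} = {D, E, F}, not the whole set, so F → D, E violates BCNF; decompose into {D, E, F} and {C, F}.
{D, E, F}: every determinant is a superkey — BCNF.
{C, F}: every determinant is a superkey — BCNF.
{A, B, C}: every determinant is a superkey — BCNF.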